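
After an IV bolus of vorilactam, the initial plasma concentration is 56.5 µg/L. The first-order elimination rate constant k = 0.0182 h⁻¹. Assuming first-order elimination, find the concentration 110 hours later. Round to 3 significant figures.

C(t) = C₀ e^(−kt) = 56.5 × e^(−0.01820 × 110) = 56.5 × e^(−2.002) = 56.5 × 0.1351 ≈ 7.63 µg/L

7.63 µg/L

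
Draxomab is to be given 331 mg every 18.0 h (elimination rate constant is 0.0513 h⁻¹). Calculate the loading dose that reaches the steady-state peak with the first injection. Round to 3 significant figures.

Accumulation ratio R = 1 / (1 − e^(−kτ)) = 1 / (1 − e^(−0.05130×18.0)) = 1 / (1 − 0.3972) = 1.659
Loading dose = maintenance dose × R = 331 × 1.659 ≈ 549 mg

549 mg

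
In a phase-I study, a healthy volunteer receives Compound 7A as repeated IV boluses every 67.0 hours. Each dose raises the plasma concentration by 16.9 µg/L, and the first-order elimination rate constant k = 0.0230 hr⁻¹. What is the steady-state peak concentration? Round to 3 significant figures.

21.5 µg/L

Fraction remaining after one interval: e^(−kτ) = e^(−0.02300 × 67.0) = 0.2142
R = 1 / (1 − 0.2142) = 1.273
Css,max = 16.9 × 1.273 ≈ 21.5 µg/L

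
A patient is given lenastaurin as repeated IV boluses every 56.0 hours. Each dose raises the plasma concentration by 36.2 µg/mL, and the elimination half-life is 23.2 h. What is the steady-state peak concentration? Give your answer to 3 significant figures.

k = ln 2 / 23.2 = 0.02988 h⁻¹
Fraction remaining after one interval: e^(−kτ) = e^(−0.02988 × 56.0) = 0.1877
R = 1 / (1 − 0.1877) = 1.231
Css,max = 36.2 × 1.231 ≈ 44.6 µg/mL

44.6 µg/mL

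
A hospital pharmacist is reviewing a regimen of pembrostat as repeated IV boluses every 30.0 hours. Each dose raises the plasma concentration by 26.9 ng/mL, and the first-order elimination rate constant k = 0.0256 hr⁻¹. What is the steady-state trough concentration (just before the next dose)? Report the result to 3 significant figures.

Fraction remaining after one interval: e^(−kτ) = e^(−0.02560 × 30.0) = 0.4639
R = 1 / (1 − 0.4639) = 1.865
Css,max = 26.9 × 1.865 = 50.18 ng/mL
Css,min = Css,max × e^(−kτ) = 50.18 × 0.4639 ≈ 23.3 ng/mL

23.3 ng/mL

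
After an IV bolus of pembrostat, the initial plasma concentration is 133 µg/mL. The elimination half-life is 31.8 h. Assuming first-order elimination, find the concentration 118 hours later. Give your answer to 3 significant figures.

k = ln 2 / 31.8 = 0.02180 h⁻¹
C(t) = C₀ e^(−kt) = 133 × e^(−0.02180 × 118) = 133 × e^(−2.572) = 133 × 0.07638 ≈ 10.2 µg/mL

10.2 µg/mL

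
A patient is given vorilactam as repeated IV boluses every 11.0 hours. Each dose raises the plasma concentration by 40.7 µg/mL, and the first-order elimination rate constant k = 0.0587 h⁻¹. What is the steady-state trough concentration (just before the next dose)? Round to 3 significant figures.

44.9 µg/mL

Fraction remaining after one interval: e^(−kτ) = e^(−0.05870 × 11.0) = 0.5243
R = 1 / (1 − 0.5243) = 2.102
Css,max = 40.7 × 2.102 = 85.56 µg/mL
Css,min = Css,max × e^(−kτ) = 85.56 × 0.5243 ≈ 44.9 µg/mL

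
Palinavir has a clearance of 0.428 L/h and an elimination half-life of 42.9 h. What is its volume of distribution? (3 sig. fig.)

26.5 L

k = ln 2 / t½ = ln 2 / 42.9 = 0.01616 h⁻¹
V = CL / k = 0.428 / 0.01616 ≈ 26.5 L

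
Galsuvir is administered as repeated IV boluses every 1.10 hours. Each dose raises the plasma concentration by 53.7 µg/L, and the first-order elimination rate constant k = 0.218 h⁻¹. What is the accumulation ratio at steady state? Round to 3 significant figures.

Fraction remaining after one interval: e^(−kτ) = e^(−0.2180 × 1.10) = 0.7868
R = 1 / (1 − 0.7868) = 1 / 0.2132 ≈ 4.69

4.69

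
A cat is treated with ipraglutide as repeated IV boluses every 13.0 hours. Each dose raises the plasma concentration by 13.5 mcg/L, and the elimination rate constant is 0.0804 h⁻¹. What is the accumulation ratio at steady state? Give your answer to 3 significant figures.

Fraction remaining after one interval: e^(−kτ) = e^(−0.08040 × 13.0) = 0.3516
R = 1 / (1 − 0.3516) = 1 / 0.6484 ≈ 1.54

1.54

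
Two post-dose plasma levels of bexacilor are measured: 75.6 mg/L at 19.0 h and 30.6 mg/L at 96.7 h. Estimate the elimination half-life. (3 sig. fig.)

k = ln(C₁/C₂) / (t₂ − t₁) = ln(75.6/30.6) / (96.7 − 19.0)
  = 0.9045 / 77.70 = 0.01164 h⁻¹
t½ = ln 2 / k = ln 2 / 0.01164 ≈ 59.5 hours

59.5 hours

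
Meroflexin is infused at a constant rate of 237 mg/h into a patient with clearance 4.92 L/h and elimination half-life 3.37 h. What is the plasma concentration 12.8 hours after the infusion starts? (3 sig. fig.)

44.7 mg/L

Css = rate / CL = 237 / 4.92 = 48.17 mg/L
k = ln 2 / 3.37 = 0.2057 h⁻¹
C(t) = Css (1 − e^(−kt)) = 48.17 × (1 − e^(−2.633)) = 48.17 × 0.9281 ≈ 44.7 mg/L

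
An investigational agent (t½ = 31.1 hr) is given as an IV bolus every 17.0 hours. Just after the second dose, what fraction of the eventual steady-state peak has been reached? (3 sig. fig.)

k = ln 2 / 31.1 = 0.02229 hr⁻¹
f_n = 1 − e^(−nkτ) = 1 − e^(−2 × 0.02229 × 17.0) = 1 − e^(−0.7578) = 1 − 0.4687 ≈ 0.531

0.531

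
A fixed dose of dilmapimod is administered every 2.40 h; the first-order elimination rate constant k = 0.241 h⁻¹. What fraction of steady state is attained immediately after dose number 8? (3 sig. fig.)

f_n = 1 − e^(−nkτ) = 1 − e^(−8 × 0.2410 × 2.40) = 1 − e^(−4.627) = 1 − 0.009782 ≈ 0.990

0.990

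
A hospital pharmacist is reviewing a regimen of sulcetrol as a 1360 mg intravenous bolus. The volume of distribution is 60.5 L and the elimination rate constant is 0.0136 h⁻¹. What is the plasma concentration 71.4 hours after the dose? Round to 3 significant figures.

C₀ = dose / V = 1360 / 60.5 = 22.48 mg/L
C(t) = C₀ e^(−kt) = 22.48 × e^(−0.01360 × 71.4) = 22.48 × e^(−0.9710) = 22.48 × 0.3787 ≈ 8.51 mg/L

8.51 mg/L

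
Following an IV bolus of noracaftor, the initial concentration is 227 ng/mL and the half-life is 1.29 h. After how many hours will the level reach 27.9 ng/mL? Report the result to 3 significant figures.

3.90 hours

k = ln 2 / 1.29 = 0.5373 h⁻¹
C(t) = C₀ e^(−kt)  ⇒  t = ln(C₀/C) / k
t = ln(227/27.9) / 0.5373 = 2.096 / 0.5373 ≈ 3.90 hours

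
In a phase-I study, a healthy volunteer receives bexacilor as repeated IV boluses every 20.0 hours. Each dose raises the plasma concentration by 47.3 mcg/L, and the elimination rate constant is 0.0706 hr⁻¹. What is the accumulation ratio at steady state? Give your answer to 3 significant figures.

Fraction remaining after one interval: e^(−kτ) = e^(−0.07060 × 20.0) = 0.2437
R = 1 / (1 − 0.2437) = 1 / 0.7563 ≈ 1.32

1.32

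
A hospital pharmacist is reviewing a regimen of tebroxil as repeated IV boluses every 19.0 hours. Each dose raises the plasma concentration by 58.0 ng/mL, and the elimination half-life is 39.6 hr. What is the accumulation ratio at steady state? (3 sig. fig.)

k = ln 2 / 39.6 = 0.01750 hr⁻¹
Fraction remaining after one interval: e^(−kτ) = e^(−0.01750 × 19.0) = 0.7171
R = 1 / (1 − 0.7171) = 1 / 0.2829 ≈ 3.53

3.53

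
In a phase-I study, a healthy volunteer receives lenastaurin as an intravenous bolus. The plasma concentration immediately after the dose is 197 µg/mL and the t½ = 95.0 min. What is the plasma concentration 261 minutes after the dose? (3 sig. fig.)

29.3 µg/mL

k = ln 2 / 95.0 = 0.007296 min⁻¹
261 min is 2.747 half-lives, so C = 197 × (1/2)^2.747 = 197 × 0.1489 ≈ 29.3 µg/mL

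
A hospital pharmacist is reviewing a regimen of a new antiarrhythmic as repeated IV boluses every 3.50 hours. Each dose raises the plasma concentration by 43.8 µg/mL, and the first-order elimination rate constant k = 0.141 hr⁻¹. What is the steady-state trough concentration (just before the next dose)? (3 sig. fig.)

Fraction remaining after one interval: e^(−kτ) = e^(−0.1410 × 3.50) = 0.6105
R = 1 / (1 − 0.6105) = 2.567
Css,max = 43.8 × 2.567 = 112.4 µg/mL
Css,min = Css,max × e^(−kτ) = 112.4 × 0.6105 ≈ 68.6 µg/mL

68.6 µg/mL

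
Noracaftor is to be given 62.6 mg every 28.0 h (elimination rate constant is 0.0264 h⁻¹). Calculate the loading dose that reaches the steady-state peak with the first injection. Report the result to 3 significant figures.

120 mg

Accumulation ratio R = 1 / (1 − e^(−kτ)) = 1 / (1 − e^(−0.02640×28.0)) = 1 / (1 − 0.4775) = 1.914
Loading dose = maintenance dose × R = 62.6 × 1.914 ≈ 120 mg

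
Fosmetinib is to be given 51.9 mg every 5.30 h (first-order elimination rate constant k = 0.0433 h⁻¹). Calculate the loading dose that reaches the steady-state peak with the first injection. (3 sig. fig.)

Accumulation ratio R = 1 / (1 − e^(−kτ)) = 1 / (1 − e^(−0.04330×5.30)) = 1 / (1 − 0.7949) = 4.877
Loading dose = maintenance dose × R = 51.9 × 4.877 ≈ 253 mg

253 mg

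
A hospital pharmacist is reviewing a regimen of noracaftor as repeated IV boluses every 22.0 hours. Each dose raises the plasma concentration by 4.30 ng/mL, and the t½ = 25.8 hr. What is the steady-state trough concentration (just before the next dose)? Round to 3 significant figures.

k = ln 2 / 25.8 = 0.02687 hr⁻¹
Fraction remaining after one interval: e^(−kτ) = e^(−0.02687 × 22.0) = 0.5537
R = 1 / (1 − 0.5537) = 2.241
Css,max = 4.30 × 2.241 = 9.636 ng/mL
Css,min = Css,max × e^(−kτ) = 9.636 × 0.5537 ≈ 5.34 ng/mL

5.34 ng/mL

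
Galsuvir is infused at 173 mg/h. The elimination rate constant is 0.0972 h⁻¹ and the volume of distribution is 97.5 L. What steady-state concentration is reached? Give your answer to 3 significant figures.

18.3 µg/mL

CL = k · V = 0.0972 × 97.5 = 9.477 L/h
Css = rate / CL = 173 / 9.477 ≈ 18.3 µg/mL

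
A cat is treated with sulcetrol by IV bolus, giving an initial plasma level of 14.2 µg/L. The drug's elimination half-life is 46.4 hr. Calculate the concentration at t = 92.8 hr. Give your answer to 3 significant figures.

3.55 µg/L

k = ln 2 / 46.4 = 0.01494 hr⁻¹
92.8 hr is 2.000 half-lives, so C = 14.2 × (1/2)^2.000 = 14.2 × 0.2500 ≈ 3.55 µg/L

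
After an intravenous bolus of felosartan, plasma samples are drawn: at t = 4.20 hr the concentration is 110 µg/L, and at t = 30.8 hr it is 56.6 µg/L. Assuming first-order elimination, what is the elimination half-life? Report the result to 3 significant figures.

k = ln(C₁/C₂) / (t₂ − t₁) = ln(110/56.6) / (30.8 − 4.20)
  = 0.6645 / 26.60 = 0.02498 hr⁻¹
t½ = ln 2 / k = ln 2 / 0.02498 ≈ 27.7 hours

27.7 hours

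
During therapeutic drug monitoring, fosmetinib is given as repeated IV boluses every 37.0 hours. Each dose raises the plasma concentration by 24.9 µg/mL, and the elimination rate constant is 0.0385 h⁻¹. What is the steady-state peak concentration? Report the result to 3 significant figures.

32.8 µg/mL

Fraction remaining after one interval: e^(−kτ) = e^(−0.03850 × 37.0) = 0.2406
R = 1 / (1 − 0.2406) = 1.317
Css,max = 24.9 × 1.317 ≈ 32.8 µg/mL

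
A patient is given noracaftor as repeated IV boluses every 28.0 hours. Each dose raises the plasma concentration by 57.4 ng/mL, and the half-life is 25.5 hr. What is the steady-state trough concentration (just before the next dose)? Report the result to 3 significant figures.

50.3 ng/mL

k = ln 2 / 25.5 = 0.02718 hr⁻¹
Fraction remaining after one interval: e^(−kτ) = e^(−0.02718 × 28.0) = 0.4672
R = 1 / (1 − 0.4672) = 1.877
Css,max = 57.4 × 1.877 = 107.7 ng/mL
Css,min = Css,max × e^(−kτ) = 107.7 × 0.4672 ≈ 50.3 ng/mL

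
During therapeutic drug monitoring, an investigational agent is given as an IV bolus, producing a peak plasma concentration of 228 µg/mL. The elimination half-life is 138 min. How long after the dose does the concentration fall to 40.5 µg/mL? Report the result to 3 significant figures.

k = ln 2 / 138 = 0.005023 min⁻¹
C(t) = C₀ e^(−kt)  ⇒  t = ln(C₀/C) / k
t = ln(228/40.5) / 0.005023 = 1.728 / 0.005023 ≈ 344 minutes

344 minutes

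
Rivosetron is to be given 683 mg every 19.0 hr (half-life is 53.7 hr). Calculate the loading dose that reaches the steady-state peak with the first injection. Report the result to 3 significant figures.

k = ln 2 / 53.7 = 0.01291 hr⁻¹
Accumulation ratio R = 1 / (1 − e^(−kτ)) = 1 / (1 − e^(−0.01291×19.0)) = 1 / (1 − 0.7825) = 4.598
Loading dose = maintenance dose × R = 683 × 4.598 ≈ 3140 mg

3140 mg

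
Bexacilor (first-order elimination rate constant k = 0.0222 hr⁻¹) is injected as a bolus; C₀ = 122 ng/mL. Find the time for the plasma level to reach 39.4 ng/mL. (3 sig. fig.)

C(t) = C₀ e^(−kt)  ⇒  t = ln(C₀/C) / k
t = ln(122/39.4) / 0.02220 = 1.130 / 0.02220 ≈ 50.9 hours

50.9 hours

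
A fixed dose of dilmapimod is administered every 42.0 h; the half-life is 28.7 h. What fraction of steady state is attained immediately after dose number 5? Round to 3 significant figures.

0.994

k = ln 2 / 28.7 = 0.02415 h⁻¹
f_n = 1 − e^(−nkτ) = 1 − e^(−5 × 0.02415 × 42.0) = 1 − e^(−5.072) = 1 − 0.006271 ≈ 0.994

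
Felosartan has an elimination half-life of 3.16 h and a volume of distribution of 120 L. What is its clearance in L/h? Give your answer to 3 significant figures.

k = ln 2 / t½ = ln 2 / 3.16 = 0.2194 h⁻¹
CL = k · V = 0.2194 × 120 ≈ 26.3 L/h

26.3 L/h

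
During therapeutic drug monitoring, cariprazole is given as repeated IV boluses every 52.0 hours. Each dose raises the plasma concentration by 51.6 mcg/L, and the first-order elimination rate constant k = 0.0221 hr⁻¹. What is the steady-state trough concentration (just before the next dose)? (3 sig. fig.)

Fraction remaining after one interval: e^(−kτ) = e^(−0.02210 × 52.0) = 0.3169
R = 1 / (1 − 0.3169) = 1.464
Css,max = 51.6 × 1.464 = 75.54 mcg/L
Css,min = Css,max × e^(−kτ) = 75.54 × 0.3169 ≈ 23.9 mcg/L

23.9 mcg/L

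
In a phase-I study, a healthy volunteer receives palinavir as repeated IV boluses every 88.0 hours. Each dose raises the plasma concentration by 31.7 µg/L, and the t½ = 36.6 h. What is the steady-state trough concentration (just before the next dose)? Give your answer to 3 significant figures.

7.38 µg/L

k = ln 2 / 36.6 = 0.01894 h⁻¹
Fraction remaining after one interval: e^(−kτ) = e^(−0.01894 × 88.0) = 0.1889
R = 1 / (1 − 0.1889) = 1.233
Css,max = 31.7 × 1.233 = 39.08 µg/L
Css,min = Css,max × e^(−kτ) = 39.08 × 0.1889 ≈ 7.38 µg/L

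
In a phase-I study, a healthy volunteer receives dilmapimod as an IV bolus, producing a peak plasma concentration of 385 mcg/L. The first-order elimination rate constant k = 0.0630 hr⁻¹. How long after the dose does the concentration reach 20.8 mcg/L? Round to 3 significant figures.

46.3 hours

C(t) = C₀ e^(−kt)  ⇒  t = ln(C₀/C) / k
t = ln(385/20.8) / 0.06300 = 2.918 / 0.06300 ≈ 46.3 hours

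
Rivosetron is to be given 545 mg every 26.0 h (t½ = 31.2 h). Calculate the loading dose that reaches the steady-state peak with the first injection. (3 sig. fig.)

1240 mg

k = ln 2 / 31.2 = 0.02222 h⁻¹
Accumulation ratio R = 1 / (1 − e^(−kτ)) = 1 / (1 − e^(−0.02222×26.0)) = 1 / (1 − 0.5612) = 2.279
Loading dose = maintenance dose × R = 545 × 2.279 ≈ 1240 mg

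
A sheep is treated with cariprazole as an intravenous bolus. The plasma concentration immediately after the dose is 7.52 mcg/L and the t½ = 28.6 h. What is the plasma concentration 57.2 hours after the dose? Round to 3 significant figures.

1.88 mcg/L

k = ln 2 / 28.6 = 0.02424 h⁻¹
C(t) = C₀ e^(−kt) = 7.52 × e^(−0.02424 × 57.2) = 7.52 × e^(−1.386) = 7.52 × 0.2500 ≈ 1.88 mcg/L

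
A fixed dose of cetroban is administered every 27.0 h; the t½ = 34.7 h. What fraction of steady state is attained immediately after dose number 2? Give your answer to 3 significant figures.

k = ln 2 / 34.7 = 0.01998 h⁻¹
f_n = 1 − e^(−nkτ) = 1 − e^(−2 × 0.01998 × 27.0) = 1 − e^(−1.079) = 1 − 0.3400 ≈ 0.660

0.660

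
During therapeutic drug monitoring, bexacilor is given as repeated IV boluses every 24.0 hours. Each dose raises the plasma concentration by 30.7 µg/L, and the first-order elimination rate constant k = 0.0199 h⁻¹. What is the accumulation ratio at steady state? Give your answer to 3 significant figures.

2.63

Fraction remaining after one interval: e^(−kτ) = e^(−0.01990 × 24.0) = 0.6203
R = 1 / (1 − 0.6203) = 1 / 0.3797 ≈ 2.63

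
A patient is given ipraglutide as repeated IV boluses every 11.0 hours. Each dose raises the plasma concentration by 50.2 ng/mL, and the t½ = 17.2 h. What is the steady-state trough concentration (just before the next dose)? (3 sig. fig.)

90.0 ng/mL

k = ln 2 / 17.2 = 0.04030 h⁻¹
Fraction remaining after one interval: e^(−kτ) = e^(−0.04030 × 11.0) = 0.6419
R = 1 / (1 − 0.6419) = 2.793
Css,max = 50.2 × 2.793 = 140.2 ng/mL
Css,min = Css,max × e^(−kτ) = 140.2 × 0.6419 ≈ 90.0 ng/mL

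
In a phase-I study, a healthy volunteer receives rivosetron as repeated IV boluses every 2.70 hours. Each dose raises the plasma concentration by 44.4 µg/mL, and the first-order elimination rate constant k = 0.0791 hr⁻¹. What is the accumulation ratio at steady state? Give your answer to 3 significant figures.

Fraction remaining after one interval: e^(−kτ) = e^(−0.07910 × 2.70) = 0.8077
R = 1 / (1 − 0.8077) = 1 / 0.1923 ≈ 5.20

5.20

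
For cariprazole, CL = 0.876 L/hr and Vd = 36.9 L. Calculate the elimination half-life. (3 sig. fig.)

k = CL / V = 0.876 / 36.9 = 0.02374 hr⁻¹
t½ = ln 2 / k = ln 2 / 0.02374 ≈ 29.2 hours

29.2 hours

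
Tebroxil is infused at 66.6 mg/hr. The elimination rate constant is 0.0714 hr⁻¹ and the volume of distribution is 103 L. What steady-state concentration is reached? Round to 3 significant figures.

9.06 mg/L

CL = k · V = 0.0714 × 103 = 7.354 L/hr
Css = rate / CL = 66.6 / 7.354 ≈ 9.06 mg/L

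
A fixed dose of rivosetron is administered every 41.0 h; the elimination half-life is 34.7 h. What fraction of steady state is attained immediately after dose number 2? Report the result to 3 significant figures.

k = ln 2 / 34.7 = 0.01998 h⁻¹
f_n = 1 − e^(−nkτ) = 1 − e^(−2 × 0.01998 × 41.0) = 1 − e^(−1.638) = 1 − 0.1944 ≈ 0.806

0.806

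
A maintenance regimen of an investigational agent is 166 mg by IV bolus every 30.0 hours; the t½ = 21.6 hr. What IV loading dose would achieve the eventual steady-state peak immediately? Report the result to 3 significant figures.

k = ln 2 / 21.6 = 0.03209 hr⁻¹
Accumulation ratio R = 1 / (1 − e^(−kτ)) = 1 / (1 − e^(−0.03209×30.0)) = 1 / (1 − 0.3819) = 1.618
Loading dose = maintenance dose × R = 166 × 1.618 ≈ 269 mg

269 mg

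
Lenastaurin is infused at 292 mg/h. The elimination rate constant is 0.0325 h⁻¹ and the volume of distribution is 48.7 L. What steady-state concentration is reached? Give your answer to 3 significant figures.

184 µg/mL

CL = k · V = 0.0325 × 48.7 = 1.583 L/h
Css = rate / CL = 292 / 1.583 ≈ 184 µg/mL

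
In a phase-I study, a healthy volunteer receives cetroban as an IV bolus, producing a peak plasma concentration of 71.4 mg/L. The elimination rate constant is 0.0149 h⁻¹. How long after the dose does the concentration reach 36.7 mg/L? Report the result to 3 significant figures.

C(t) = C₀ e^(−kt)  ⇒  t = ln(C₀/C) / k
t = ln(71.4/36.7) / 0.01490 = 0.6655 / 0.01490 ≈ 44.7 hours

44.7 hours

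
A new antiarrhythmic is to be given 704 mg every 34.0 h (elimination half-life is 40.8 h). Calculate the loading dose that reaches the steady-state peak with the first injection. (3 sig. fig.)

k = ln 2 / 40.8 = 0.01699 h⁻¹
Accumulation ratio R = 1 / (1 − e^(−kτ)) = 1 / (1 − e^(−0.01699×34.0)) = 1 / (1 − 0.5612) = 2.279
Loading dose = maintenance dose × R = 704 × 2.279 ≈ 1600 mg

1600 mg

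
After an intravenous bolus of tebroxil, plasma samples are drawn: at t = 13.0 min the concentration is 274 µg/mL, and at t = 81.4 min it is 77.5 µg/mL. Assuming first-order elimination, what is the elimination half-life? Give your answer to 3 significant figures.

k = ln(C₁/C₂) / (t₂ − t₁) = ln(274/77.5) / (81.4 − 13.0)
  = 1.263 / 68.40 = 0.01846 min⁻¹
t½ = ln 2 / k = ln 2 / 0.01846 ≈ 37.5 minutes

37.5 minutes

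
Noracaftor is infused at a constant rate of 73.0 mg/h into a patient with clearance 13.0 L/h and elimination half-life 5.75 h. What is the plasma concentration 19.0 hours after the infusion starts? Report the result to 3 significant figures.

Css = rate / CL = 73.0 / 13.0 = 5.615 µg/mL
k = ln 2 / 5.75 = 0.1205 h⁻¹
C(t) = Css (1 − e^(−kt)) = 5.615 × (1 − e^(−2.290)) = 5.615 × 0.8988 ≈ 5.05 µg/mL

5.05 µg/mL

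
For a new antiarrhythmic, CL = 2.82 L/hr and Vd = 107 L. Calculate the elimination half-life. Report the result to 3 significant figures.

26.3 hours

k = CL / V = 2.82 / 107 = 0.02636 hr⁻¹
t½ = ln 2 / k = ln 2 / 0.02636 ≈ 26.3 hours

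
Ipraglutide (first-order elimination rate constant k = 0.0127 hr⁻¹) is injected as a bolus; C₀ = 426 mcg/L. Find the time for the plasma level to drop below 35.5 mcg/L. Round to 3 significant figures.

196 hours

C(t) = C₀ e^(−kt)  ⇒  t = ln(C₀/C) / k
t = ln(426/35.5) / 0.01270 = 2.485 / 0.01270 ≈ 196 hours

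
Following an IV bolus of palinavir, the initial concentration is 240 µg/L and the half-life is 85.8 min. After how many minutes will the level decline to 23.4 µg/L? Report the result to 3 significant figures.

k = ln 2 / 85.8 = 0.008079 min⁻¹
C(t) = C₀ e^(−kt)  ⇒  t = ln(C₀/C) / k
t = ln(240/23.4) / 0.008079 = 2.328 / 0.008079 ≈ 288 minutes

288 minutes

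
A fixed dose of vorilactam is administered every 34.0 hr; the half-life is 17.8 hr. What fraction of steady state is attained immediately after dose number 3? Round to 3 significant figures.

k = ln 2 / 17.8 = 0.03894 hr⁻¹
f_n = 1 − e^(−nkτ) = 1 − e^(−3 × 0.03894 × 34.0) = 1 − e^(−3.972) = 1 − 0.01884 ≈ 0.981

0.981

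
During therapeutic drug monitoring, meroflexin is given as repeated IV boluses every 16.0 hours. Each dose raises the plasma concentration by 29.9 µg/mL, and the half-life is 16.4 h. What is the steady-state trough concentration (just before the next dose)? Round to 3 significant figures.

30.9 µg/mL

k = ln 2 / 16.4 = 0.04227 h⁻¹
Fraction remaining after one interval: e^(−kτ) = e^(−0.04227 × 16.0) = 0.5085
R = 1 / (1 − 0.5085) = 2.035
Css,max = 29.9 × 2.035 = 60.84 µg/mL
Css,min = Css,max × e^(−kτ) = 60.84 × 0.5085 ≈ 30.9 µg/mL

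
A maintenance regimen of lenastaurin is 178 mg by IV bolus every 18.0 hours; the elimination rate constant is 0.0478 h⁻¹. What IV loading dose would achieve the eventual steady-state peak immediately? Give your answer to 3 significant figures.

308 mg

Accumulation ratio R = 1 / (1 − e^(−kτ)) = 1 / (1 − e^(−0.04780×18.0)) = 1 / (1 − 0.4230) = 1.733
Loading dose = maintenance dose × R = 178 × 1.733 ≈ 308 mg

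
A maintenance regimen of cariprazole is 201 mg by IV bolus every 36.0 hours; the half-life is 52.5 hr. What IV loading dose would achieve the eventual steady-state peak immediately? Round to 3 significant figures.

k = ln 2 / 52.5 = 0.01320 hr⁻¹
Accumulation ratio R = 1 / (1 − e^(−kτ)) = 1 / (1 − e^(−0.01320×36.0)) = 1 / (1 − 0.6217) = 2.643
Loading dose = maintenance dose × R = 201 × 2.643 ≈ 531 mg

531 mg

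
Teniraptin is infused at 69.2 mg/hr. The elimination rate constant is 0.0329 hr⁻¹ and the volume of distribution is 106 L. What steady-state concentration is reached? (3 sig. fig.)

CL = k · V = 0.0329 × 106 = 3.487 L/hr
Css = rate / CL = 69.2 / 3.487 ≈ 19.8 mg/L

19.8 mg/L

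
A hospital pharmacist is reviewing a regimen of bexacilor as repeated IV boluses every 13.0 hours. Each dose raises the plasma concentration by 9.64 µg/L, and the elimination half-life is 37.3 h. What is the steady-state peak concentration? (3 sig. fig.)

k = ln 2 / 37.3 = 0.01858 h⁻¹
Fraction remaining after one interval: e^(−kτ) = e^(−0.01858 × 13.0) = 0.7854
R = 1 / (1 − 0.7854) = 4.660
Css,max = 9.64 × 4.660 ≈ 44.9 µg/L

44.9 µg/L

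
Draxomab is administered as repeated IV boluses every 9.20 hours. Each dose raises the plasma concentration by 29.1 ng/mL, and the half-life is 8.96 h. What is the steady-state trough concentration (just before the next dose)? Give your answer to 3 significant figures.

k = ln 2 / 8.96 = 0.07736 h⁻¹
Fraction remaining after one interval: e^(−kτ) = e^(−0.07736 × 9.20) = 0.4908
R = 1 / (1 − 0.4908) = 1.964
Css,max = 29.1 × 1.964 = 57.15 ng/mL
Css,min = Css,max × e^(−kτ) = 57.15 × 0.4908 ≈ 28.0 ng/mL

28.0 ng/mL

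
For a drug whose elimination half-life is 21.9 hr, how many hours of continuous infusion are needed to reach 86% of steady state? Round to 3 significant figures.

k = ln 2 / 21.9 = 0.03165 hr⁻¹
f = 1 − e^(−kt)  ⇒  t = −ln(1 − f) / k
t = −ln(1 − 0.86) / 0.03165 = 1.966 / 0.03165 ≈ 62.1 hours

62.1 hours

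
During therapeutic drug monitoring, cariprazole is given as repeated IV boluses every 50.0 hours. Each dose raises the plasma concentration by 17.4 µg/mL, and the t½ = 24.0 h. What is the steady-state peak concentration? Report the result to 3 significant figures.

k = ln 2 / 24.0 = 0.02888 h⁻¹
Fraction remaining after one interval: e^(−kτ) = e^(−0.02888 × 50.0) = 0.2360
R = 1 / (1 − 0.2360) = 1.309
Css,max = 17.4 × 1.309 ≈ 22.8 µg/mL

22.8 µg/mL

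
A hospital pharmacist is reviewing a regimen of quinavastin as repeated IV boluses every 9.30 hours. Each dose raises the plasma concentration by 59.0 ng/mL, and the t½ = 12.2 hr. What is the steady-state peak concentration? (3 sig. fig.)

k = ln 2 / 12.2 = 0.05682 hr⁻¹
Fraction remaining after one interval: e^(−kτ) = e^(−0.05682 × 9.30) = 0.5896
R = 1 / (1 − 0.5896) = 2.436
Css,max = 59.0 × 2.436 ≈ 144 ng/mL

144 ng/mL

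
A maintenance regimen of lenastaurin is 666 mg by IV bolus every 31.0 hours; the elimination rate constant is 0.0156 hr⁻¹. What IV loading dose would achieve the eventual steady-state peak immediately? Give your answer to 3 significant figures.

1740 mg

Accumulation ratio R = 1 / (1 − e^(−kτ)) = 1 / (1 − e^(−0.01560×31.0)) = 1 / (1 − 0.6166) = 2.608
Loading dose = maintenance dose × R = 666 × 2.608 ≈ 1740 mg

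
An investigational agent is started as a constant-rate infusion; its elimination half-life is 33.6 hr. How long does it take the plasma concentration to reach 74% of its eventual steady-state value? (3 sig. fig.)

k = ln 2 / 33.6 = 0.02063 hr⁻¹
f = 1 − e^(−kt)  ⇒  t = −ln(1 − f) / k
t = −ln(1 − 0.74) / 0.02063 = 1.347 / 0.02063 ≈ 65.3 hours

65.3 hours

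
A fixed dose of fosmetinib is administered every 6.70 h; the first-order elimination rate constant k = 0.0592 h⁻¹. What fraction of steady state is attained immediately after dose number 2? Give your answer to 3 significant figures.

f_n = 1 − e^(−nkτ) = 1 − e^(−2 × 0.05920 × 6.70) = 1 − e^(−0.7933) = 1 − 0.4524 ≈ 0.548

0.548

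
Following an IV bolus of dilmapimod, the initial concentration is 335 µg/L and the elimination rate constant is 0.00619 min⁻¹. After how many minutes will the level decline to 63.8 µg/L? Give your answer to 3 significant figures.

268 minutes

C(t) = C₀ e^(−kt)  ⇒  t = ln(C₀/C) / k
t = ln(335/63.8) / 0.006190 = 1.658 / 0.006190 ≈ 268 minutes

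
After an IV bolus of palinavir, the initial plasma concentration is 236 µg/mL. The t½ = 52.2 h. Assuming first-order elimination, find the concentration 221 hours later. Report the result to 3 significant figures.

12.5 µg/mL

k = ln 2 / 52.2 = 0.01328 h⁻¹
221 h is 4.234 half-lives, so C = 236 × (1/2)^4.234 = 236 × 0.05315 ≈ 12.5 µg/mL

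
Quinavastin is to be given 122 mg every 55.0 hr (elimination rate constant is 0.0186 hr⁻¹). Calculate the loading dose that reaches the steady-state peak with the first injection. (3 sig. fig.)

190 mg

Accumulation ratio R = 1 / (1 − e^(−kτ)) = 1 / (1 − e^(−0.01860×55.0)) = 1 / (1 − 0.3595) = 1.561
Loading dose = maintenance dose × R = 122 × 1.561 ≈ 190 mg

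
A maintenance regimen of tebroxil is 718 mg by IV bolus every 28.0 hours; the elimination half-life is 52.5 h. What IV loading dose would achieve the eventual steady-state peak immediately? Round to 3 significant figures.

k = ln 2 / 52.5 = 0.01320 h⁻¹
Accumulation ratio R = 1 / (1 − e^(−kτ)) = 1 / (1 − e^(−0.01320×28.0)) = 1 / (1 − 0.6910) = 3.236
Loading dose = maintenance dose × R = 718 × 3.236 ≈ 2320 mg

2320 mg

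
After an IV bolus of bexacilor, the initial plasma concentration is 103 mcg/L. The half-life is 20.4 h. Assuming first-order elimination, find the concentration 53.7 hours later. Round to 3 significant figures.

16.6 mcg/L

k = ln 2 / 20.4 = 0.03398 h⁻¹
53.7 h is 2.632 half-lives, so C = 103 × (1/2)^2.632 = 103 × 0.1613 ≈ 16.6 mcg/L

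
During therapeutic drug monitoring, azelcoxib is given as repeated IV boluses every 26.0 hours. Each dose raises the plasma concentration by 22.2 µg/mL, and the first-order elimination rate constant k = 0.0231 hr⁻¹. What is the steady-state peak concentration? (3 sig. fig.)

Fraction remaining after one interval: e^(−kτ) = e^(−0.02310 × 26.0) = 0.5485
R = 1 / (1 − 0.5485) = 2.215
Css,max = 22.2 × 2.215 ≈ 49.2 µg/mL

49.2 µg/mL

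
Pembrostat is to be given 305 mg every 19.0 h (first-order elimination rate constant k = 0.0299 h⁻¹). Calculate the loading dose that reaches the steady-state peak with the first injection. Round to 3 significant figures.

704 mg

Accumulation ratio R = 1 / (1 − e^(−kτ)) = 1 / (1 − e^(−0.02990×19.0)) = 1 / (1 − 0.5666) = 2.307
Loading dose = maintenance dose × R = 305 × 2.307 ≈ 704 mg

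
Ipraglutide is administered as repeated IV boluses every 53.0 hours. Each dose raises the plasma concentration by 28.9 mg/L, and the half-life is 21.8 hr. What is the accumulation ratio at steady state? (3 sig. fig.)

1.23

k = ln 2 / 21.8 = 0.03180 hr⁻¹
Fraction remaining after one interval: e^(−kτ) = e^(−0.03180 × 53.0) = 0.1854
R = 1 / (1 − 0.1854) = 1 / 0.8146 ≈ 1.23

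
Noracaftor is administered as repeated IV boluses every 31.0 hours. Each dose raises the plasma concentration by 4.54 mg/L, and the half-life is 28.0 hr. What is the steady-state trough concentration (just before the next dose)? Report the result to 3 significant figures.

3.93 mg/L

k = ln 2 / 28.0 = 0.02476 hr⁻¹
Fraction remaining after one interval: e^(−kτ) = e^(−0.02476 × 31.0) = 0.4642
R = 1 / (1 − 0.4642) = 1.866
Css,max = 4.54 × 1.866 = 8.474 mg/L
Css,min = Css,max × e^(−kτ) = 8.474 × 0.4642 ≈ 3.93 mg/L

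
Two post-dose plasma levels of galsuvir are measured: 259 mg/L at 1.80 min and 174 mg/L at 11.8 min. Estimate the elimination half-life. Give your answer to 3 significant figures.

17.4 minutes

k = ln(C₁/C₂) / (t₂ − t₁) = ln(259/174) / (11.8 − 1.80)
  = 0.3978 / 10.00 = 0.03978 min⁻¹
t½ = ln 2 / k = ln 2 / 0.03978 ≈ 17.4 minutes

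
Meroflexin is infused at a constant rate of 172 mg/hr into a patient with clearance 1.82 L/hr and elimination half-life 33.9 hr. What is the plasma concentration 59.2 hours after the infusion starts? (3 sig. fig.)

Css = rate / CL = 172 / 1.82 = 94.51 µg/mL
k = ln 2 / 33.9 = 0.02045 hr⁻¹
C(t) = Css (1 − e^(−kt)) = 94.51 × (1 − e^(−1.210)) = 94.51 × 0.7019 ≈ 66.3 µg/mL

66.3 µg/mL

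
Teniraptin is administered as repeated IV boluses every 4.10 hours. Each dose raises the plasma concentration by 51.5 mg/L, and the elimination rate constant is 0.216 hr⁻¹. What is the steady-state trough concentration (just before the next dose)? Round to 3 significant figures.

36.2 mg/L

Fraction remaining after one interval: e^(−kτ) = e^(−0.2160 × 4.10) = 0.4125
R = 1 / (1 − 0.4125) = 1.702
Css,max = 51.5 × 1.702 = 87.65 mg/L
Css,min = Css,max × e^(−kτ) = 87.65 × 0.4125 ≈ 36.2 mg/L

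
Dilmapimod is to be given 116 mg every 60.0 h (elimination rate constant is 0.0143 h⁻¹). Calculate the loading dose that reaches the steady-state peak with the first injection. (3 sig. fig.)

201 mg

Accumulation ratio R = 1 / (1 − e^(−kτ)) = 1 / (1 − e^(−0.01430×60.0)) = 1 / (1 − 0.4240) = 1.736
Loading dose = maintenance dose × R = 116 × 1.736 ≈ 201 mg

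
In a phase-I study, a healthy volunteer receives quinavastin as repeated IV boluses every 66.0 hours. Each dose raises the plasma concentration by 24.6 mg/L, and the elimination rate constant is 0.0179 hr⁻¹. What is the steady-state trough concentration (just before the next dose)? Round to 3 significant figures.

Fraction remaining after one interval: e^(−kτ) = e^(−0.01790 × 66.0) = 0.3068
R = 1 / (1 − 0.3068) = 1.443
Css,max = 24.6 × 1.443 = 35.49 mg/L
Css,min = Css,max × e^(−kτ) = 35.49 × 0.3068 ≈ 10.9 mg/L

10.9 mg/L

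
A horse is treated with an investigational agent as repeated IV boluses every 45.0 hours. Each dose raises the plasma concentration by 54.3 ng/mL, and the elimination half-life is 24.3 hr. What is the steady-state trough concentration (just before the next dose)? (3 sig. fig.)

k = ln 2 / 24.3 = 0.02852 hr⁻¹
Fraction remaining after one interval: e^(−kτ) = e^(−0.02852 × 45.0) = 0.2770
R = 1 / (1 − 0.2770) = 1.383
Css,max = 54.3 × 1.383 = 75.11 ng/mL
Css,min = Css,max × e^(−kτ) = 75.11 × 0.2770 ≈ 20.8 ng/mL

20.8 ng/mL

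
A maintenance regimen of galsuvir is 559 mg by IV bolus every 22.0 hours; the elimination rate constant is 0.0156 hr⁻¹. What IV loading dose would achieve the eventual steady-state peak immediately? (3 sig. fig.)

Accumulation ratio R = 1 / (1 − e^(−kτ)) = 1 / (1 − e^(−0.01560×22.0)) = 1 / (1 − 0.7095) = 3.442
Loading dose = maintenance dose × R = 559 × 3.442 ≈ 1920 mg

1920 mg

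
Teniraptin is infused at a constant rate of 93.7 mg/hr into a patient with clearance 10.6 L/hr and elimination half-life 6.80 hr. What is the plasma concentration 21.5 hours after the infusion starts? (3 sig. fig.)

7.85 mg/L

Css = rate / CL = 93.7 / 10.6 = 8.840 mg/L
k = ln 2 / 6.80 = 0.1019 hr⁻¹
C(t) = Css (1 − e^(−kt)) = 8.840 × (1 − e^(−2.192)) = 8.840 × 0.8883 ≈ 7.85 mg/L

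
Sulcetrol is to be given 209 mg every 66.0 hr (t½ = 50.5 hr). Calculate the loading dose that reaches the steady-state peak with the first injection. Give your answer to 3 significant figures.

k = ln 2 / 50.5 = 0.01373 hr⁻¹
Accumulation ratio R = 1 / (1 − e^(−kτ)) = 1 / (1 − e^(−0.01373×66.0)) = 1 / (1 − 0.4042) = 1.678
Loading dose = maintenance dose × R = 209 × 1.678 ≈ 351 mg

351 mg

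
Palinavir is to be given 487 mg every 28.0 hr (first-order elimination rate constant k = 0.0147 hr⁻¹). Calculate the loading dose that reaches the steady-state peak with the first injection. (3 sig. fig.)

Accumulation ratio R = 1 / (1 − e^(−kτ)) = 1 / (1 − e^(−0.01470×28.0)) = 1 / (1 − 0.6626) = 2.964
Loading dose = maintenance dose × R = 487 × 2.964 ≈ 1440 mg

1440 mg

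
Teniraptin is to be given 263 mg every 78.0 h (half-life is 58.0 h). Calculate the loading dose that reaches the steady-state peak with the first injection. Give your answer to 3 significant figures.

k = ln 2 / 58.0 = 0.01195 h⁻¹
Accumulation ratio R = 1 / (1 − e^(−kτ)) = 1 / (1 − e^(−0.01195×78.0)) = 1 / (1 − 0.3937) = 1.649
Loading dose = maintenance dose × R = 263 × 1.649 ≈ 434 mg

434 mg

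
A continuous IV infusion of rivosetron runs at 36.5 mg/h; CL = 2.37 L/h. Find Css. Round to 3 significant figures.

15.4 µg/mL

Css = infusion rate / CL = 36.5 / 2.37 ≈ 15.4 µg/mL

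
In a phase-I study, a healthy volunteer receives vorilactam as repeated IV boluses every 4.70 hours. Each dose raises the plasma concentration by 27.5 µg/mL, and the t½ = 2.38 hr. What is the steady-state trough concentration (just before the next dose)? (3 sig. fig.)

9.38 µg/mL

k = ln 2 / 2.38 = 0.2912 hr⁻¹
Fraction remaining after one interval: e^(−kτ) = e^(−0.2912 × 4.70) = 0.2544
R = 1 / (1 − 0.2544) = 1.341
Css,max = 27.5 × 1.341 = 36.88 µg/mL
Css,min = Css,max × e^(−kτ) = 36.88 × 0.2544 ≈ 9.38 µg/mL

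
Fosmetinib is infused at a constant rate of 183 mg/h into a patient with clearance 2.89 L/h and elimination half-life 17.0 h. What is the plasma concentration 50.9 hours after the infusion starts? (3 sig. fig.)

55.4 µg/mL

Css = rate / CL = 183 / 2.89 = 63.32 µg/mL
k = ln 2 / 17.0 = 0.04077 h⁻¹
C(t) = Css (1 − e^(−kt)) = 63.32 × (1 − e^(−2.075)) = 63.32 × 0.8745 ≈ 55.4 µg/mL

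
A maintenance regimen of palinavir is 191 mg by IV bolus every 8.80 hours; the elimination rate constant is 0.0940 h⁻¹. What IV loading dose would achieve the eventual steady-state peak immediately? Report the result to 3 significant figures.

Accumulation ratio R = 1 / (1 − e^(−kτ)) = 1 / (1 − e^(−0.09400×8.80)) = 1 / (1 − 0.4373) = 1.777
Loading dose = maintenance dose × R = 191 × 1.777 ≈ 339 mg

339 mg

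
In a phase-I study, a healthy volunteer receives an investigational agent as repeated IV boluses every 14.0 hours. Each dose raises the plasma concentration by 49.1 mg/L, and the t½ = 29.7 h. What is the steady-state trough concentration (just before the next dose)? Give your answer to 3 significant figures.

k = ln 2 / 29.7 = 0.02334 h⁻¹
Fraction remaining after one interval: e^(−kτ) = e^(−0.02334 × 14.0) = 0.7213
R = 1 / (1 − 0.7213) = 3.588
Css,max = 49.1 × 3.588 = 176.2 mg/L
Css,min = Css,max × e^(−kτ) = 176.2 × 0.7213 ≈ 127 mg/L

127 mg/L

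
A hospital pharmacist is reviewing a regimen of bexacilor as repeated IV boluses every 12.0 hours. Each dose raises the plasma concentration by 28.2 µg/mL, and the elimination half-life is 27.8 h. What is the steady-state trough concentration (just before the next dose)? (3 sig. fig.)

80.9 µg/mL

k = ln 2 / 27.8 = 0.02493 h⁻¹
Fraction remaining after one interval: e^(−kτ) = e^(−0.02493 × 12.0) = 0.7414
R = 1 / (1 − 0.7414) = 3.867
Css,max = 28.2 × 3.867 = 109.1 µg/mL
Css,min = Css,max × e^(−kτ) = 109.1 × 0.7414 ≈ 80.9 µg/mL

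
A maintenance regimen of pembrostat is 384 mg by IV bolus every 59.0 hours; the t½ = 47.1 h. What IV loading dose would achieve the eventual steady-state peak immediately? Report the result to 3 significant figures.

662 mg

k = ln 2 / 47.1 = 0.01472 h⁻¹
Accumulation ratio R = 1 / (1 − e^(−kτ)) = 1 / (1 − e^(−0.01472×59.0)) = 1 / (1 − 0.4197) = 1.723
Loading dose = maintenance dose × R = 384 × 1.723 ≈ 662 mg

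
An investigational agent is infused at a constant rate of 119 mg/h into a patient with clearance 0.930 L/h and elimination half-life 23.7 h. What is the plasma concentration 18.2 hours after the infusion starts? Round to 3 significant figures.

Css = rate / CL = 119 / 0.930 = 128.0 mg/L
k = ln 2 / 23.7 = 0.02925 h⁻¹
C(t) = Css (1 − e^(−kt)) = 128.0 × (1 − e^(−0.5323)) = 128.0 × 0.4127 ≈ 52.8 mg/L

52.8 mg/L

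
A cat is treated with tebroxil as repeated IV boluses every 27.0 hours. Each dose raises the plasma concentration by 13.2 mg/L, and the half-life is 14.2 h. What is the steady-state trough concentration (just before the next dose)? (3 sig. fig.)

4.82 mg/L

k = ln 2 / 14.2 = 0.04881 h⁻¹
Fraction remaining after one interval: e^(−kτ) = e^(−0.04881 × 27.0) = 0.2677
R = 1 / (1 − 0.2677) = 1.366
Css,max = 13.2 × 1.366 = 18.02 mg/L
Css,min = Css,max × e^(−kτ) = 18.02 × 0.2677 ≈ 4.82 mg/L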